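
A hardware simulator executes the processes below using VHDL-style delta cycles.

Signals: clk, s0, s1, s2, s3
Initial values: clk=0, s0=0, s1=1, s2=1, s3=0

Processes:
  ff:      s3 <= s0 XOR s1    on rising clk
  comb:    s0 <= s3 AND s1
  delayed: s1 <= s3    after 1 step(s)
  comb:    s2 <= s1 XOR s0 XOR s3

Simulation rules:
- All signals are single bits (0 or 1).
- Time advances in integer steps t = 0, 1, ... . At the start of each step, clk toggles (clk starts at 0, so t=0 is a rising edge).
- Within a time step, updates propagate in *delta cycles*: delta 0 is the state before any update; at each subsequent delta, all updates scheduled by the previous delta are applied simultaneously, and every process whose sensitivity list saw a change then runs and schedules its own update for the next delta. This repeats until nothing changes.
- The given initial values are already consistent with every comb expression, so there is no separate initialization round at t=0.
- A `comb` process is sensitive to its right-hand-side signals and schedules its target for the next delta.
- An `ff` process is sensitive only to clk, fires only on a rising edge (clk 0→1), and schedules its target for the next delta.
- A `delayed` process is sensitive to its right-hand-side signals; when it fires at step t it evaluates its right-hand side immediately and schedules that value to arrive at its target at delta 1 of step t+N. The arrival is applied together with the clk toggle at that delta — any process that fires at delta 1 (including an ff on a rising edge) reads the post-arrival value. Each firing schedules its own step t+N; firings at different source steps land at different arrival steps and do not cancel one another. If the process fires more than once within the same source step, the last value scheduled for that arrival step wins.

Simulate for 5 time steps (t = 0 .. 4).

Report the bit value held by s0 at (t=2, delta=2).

1

[bits: s0,clk,s3,s1,s2]
t=0: Δ0=00011 Δ1=01011 Δ2=01111 Δ3=11110 Δ4=11111 | 4Δ
t=1: Δ0=11111 Δ1=10111 | 1Δ
t=2: Δ0=10111 Δ1=11111 Δ2=11011 Δ3=01010 Δ4=01011 | 4Δ
t=3: Δ0=01011 Δ1=00001 Δ2=00000 | 2Δ
t=4: Δ0=00000 Δ1=01000 | 1Δ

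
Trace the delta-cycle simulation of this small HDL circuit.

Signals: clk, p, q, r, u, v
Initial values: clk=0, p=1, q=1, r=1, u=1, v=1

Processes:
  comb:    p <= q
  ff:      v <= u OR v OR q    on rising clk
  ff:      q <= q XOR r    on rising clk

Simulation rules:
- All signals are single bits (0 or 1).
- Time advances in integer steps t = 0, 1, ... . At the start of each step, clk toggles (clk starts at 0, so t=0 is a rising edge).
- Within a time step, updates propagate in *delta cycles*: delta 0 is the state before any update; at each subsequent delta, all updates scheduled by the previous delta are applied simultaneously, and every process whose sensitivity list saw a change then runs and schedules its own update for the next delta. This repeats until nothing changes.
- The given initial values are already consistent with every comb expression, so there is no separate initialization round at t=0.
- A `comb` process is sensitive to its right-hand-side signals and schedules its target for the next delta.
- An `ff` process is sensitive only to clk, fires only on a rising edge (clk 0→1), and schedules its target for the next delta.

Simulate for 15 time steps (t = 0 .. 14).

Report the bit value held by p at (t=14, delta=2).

t=0 Δ0: v=1 p=1 u=1 q=1 r=1 clk=0
  Δ1: clk:0→1
  Δ2: q:1→0
  Δ3: p:1→0
  (3Δ to stable)
t=1 Δ0: v=1 p=0 u=1 q=0 r=1 clk=1
  Δ1: clk:1→0
  (1Δ to stable)
t=2 Δ0: v=1 p=0 u=1 q=0 r=1 clk=0
  Δ1: clk:0→1
  Δ2: q:0→1
  Δ3: p:0→1
  (3Δ to stable)
t=3 Δ0: v=1 p=1 u=1 q=1 r=1 clk=1
  Δ1: clk:1→0
  (1Δ to stable)
t=4 Δ0: v=1 p=1 u=1 q=1 r=1 clk=0
  Δ1: clk:0→1
  Δ2: q:1→0
  Δ3: p:1→0
  (3Δ to stable)
t=5 Δ0: v=1 p=0 u=1 q=0 r=1 clk=1
  Δ1: clk:1→0
  (1Δ to stable)
t=6 Δ0: v=1 p=0 u=1 q=0 r=1 clk=0
  Δ1: clk:0→1
  Δ2: q:0→1
  Δ3: p:0→1
  (3Δ to stable)
t=7 Δ0: v=1 p=1 u=1 q=1 r=1 clk=1
  Δ1: clk:1→0
  (1Δ to stable)
t=8 Δ0: v=1 p=1 u=1 q=1 r=1 clk=0
  Δ1: clk:0→1
  Δ2: q:1→0
  Δ3: p:1→0
  (3Δ to stable)
t=9 Δ0: v=1 p=0 u=1 q=0 r=1 clk=1
  Δ1: clk:1→0
  (1Δ to stable)
t=10 Δ0: v=1 p=0 u=1 q=0 r=1 clk=0
  Δ1: clk:0→1
  Δ2: q:0→1
  Δ3: p:0→1
  (3Δ to stable)
t=11 Δ0: v=1 p=1 u=1 q=1 r=1 clk=1
  Δ1: clk:1→0
  (1Δ to stable)
t=12 Δ0: v=1 p=1 u=1 q=1 r=1 clk=0
  Δ1: clk:0→1
  Δ2: q:1→0
  Δ3: p:1→0
  (3Δ to stable)
t=13 Δ0: v=1 p=0 u=1 q=0 r=1 clk=1
  Δ1: clk:1→0
  (1Δ to stable)
t=14 Δ0: v=1 p=0 u=1 q=0 r=1 clk=0
  Δ1: clk:0→1
  Δ2: q:0→1
  Δ3: p:0→1
  (3Δ to stable)

0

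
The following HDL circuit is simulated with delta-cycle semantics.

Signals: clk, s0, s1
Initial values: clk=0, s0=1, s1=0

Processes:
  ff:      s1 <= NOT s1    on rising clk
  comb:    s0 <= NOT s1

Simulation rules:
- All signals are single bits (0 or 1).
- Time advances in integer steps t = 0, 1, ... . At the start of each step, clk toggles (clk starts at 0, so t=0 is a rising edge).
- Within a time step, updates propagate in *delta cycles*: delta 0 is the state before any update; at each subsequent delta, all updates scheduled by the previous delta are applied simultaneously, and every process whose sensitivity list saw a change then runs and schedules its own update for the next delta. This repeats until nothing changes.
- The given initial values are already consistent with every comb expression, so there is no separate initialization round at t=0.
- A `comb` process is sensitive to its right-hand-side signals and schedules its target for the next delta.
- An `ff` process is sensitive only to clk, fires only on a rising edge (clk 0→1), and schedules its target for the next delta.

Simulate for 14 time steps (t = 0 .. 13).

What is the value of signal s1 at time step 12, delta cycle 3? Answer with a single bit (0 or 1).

t0.Δ0 clk=0 s0=1 s1=0
t0.Δ1 clk=1 s0=1 s1=0
t0.Δ2 clk=1 s0=1 s1=1
t0.Δ3 clk=1 s0=0 s1=1
t1.Δ0 clk=1 s0=0 s1=1
t1.Δ1 clk=0 s0=0 s1=1
t2.Δ0 clk=0 s0=0 s1=1
t2.Δ1 clk=1 s0=0 s1=1
t2.Δ2 clk=1 s0=0 s1=0
t2.Δ3 clk=1 s0=1 s1=0
t3.Δ0 clk=1 s0=1 s1=0
t3.Δ1 clk=0 s0=1 s1=0
t4.Δ0 clk=0 s0=1 s1=0
t4.Δ1 clk=1 s0=1 s1=0
t4.Δ2 clk=1 s0=1 s1=1
t4.Δ3 clk=1 s0=0 s1=1
t5.Δ0 clk=1 s0=0 s1=1
t5.Δ1 clk=0 s0=0 s1=1
t6.Δ0 clk=0 s0=0 s1=1
t6.Δ1 clk=1 s0=0 s1=1
t6.Δ2 clk=1 s0=0 s1=0
t6.Δ3 clk=1 s0=1 s1=0
t7.Δ0 clk=1 s0=1 s1=0
t7.Δ1 clk=0 s0=1 s1=0
t8.Δ0 clk=0 s0=1 s1=0
t8.Δ1 clk=1 s0=1 s1=0
t8.Δ2 clk=1 s0=1 s1=1
t8.Δ3 clk=1 s0=0 s1=1
t9.Δ0 clk=1 s0=0 s1=1
t9.Δ1 clk=0 s0=0 s1=1
t10.Δ0 clk=0 s0=0 s1=1
t10.Δ1 clk=1 s0=0 s1=1
t10.Δ2 clk=1 s0=0 s1=0
t10.Δ3 clk=1 s0=1 s1=0
t11.Δ0 clk=1 s0=1 s1=0
t11.Δ1 clk=0 s0=1 s1=0
t12.Δ0 clk=0 s0=1 s1=0
t12.Δ1 clk=1 s0=1 s1=0
t12.Δ2 clk=1 s0=1 s1=1
t12.Δ3 clk=1 s0=0 s1=1
t13.Δ0 clk=1 s0=0 s1=1
t13.Δ1 clk=0 s0=0 s1=1

1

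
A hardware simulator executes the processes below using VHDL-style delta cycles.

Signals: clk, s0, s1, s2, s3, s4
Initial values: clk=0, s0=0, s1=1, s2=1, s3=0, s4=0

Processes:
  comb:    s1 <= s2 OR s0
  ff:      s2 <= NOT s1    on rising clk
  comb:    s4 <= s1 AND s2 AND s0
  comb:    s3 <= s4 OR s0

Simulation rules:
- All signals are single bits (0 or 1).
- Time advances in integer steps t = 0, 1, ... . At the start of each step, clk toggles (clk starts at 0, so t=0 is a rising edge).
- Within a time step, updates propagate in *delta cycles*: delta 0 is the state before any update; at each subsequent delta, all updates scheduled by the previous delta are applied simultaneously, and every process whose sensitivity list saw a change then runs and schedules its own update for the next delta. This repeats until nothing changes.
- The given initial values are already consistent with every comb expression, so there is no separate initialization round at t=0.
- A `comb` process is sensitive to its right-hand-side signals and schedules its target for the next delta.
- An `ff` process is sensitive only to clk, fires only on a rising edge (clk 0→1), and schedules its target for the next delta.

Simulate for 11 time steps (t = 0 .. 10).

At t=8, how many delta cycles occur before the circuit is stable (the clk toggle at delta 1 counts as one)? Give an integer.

t=0 Δ0: s3=0 s0=0 clk=0 s4=0 s1=1 s2=1
  Δ1: clk:0→1
  Δ2: s2:1→0
  Δ3: s1:1→0
  (3Δ to stable)
t=1 Δ0: s3=0 s0=0 clk=1 s4=0 s1=0 s2=0
  Δ1: clk:1→0
  (1Δ to stable)
t=2 Δ0: s3=0 s0=0 clk=0 s4=0 s1=0 s2=0
  Δ1: clk:0→1
  Δ2: s2:0→1
  Δ3: s1:0→1
  (3Δ to stable)
t=3 Δ0: s3=0 s0=0 clk=1 s4=0 s1=1 s2=1
  Δ1: clk:1→0
  (1Δ to stable)
t=4 Δ0: s3=0 s0=0 clk=0 s4=0 s1=1 s2=1
  Δ1: clk:0→1
  Δ2: s2:1→0
  Δ3: s1:1→0
  (3Δ to stable)
t=5 Δ0: s3=0 s0=0 clk=1 s4=0 s1=0 s2=0
  Δ1: clk:1→0
  (1Δ to stable)
t=6 Δ0: s3=0 s0=0 clk=0 s4=0 s1=0 s2=0
  Δ1: clk:0→1
  Δ2: s2:0→1
  Δ3: s1:0→1
  (3Δ to stable)
t=7 Δ0: s3=0 s0=0 clk=1 s4=0 s1=1 s2=1
  Δ1: clk:1→0
  (1Δ to stable)
t=8 Δ0: s3=0 s0=0 clk=0 s4=0 s1=1 s2=1
  Δ1: clk:0→1
  Δ2: s2:1→0
  Δ3: s1:1→0
  (3Δ to stable)
t=9 Δ0: s3=0 s0=0 clk=1 s4=0 s1=0 s2=0
  Δ1: clk:1→0
  (1Δ to stable)
t=10 Δ0: s3=0 s0=0 clk=0 s4=0 s1=0 s2=0
  Δ1: clk:0→1
  Δ2: s2:0→1
  Δ3: s1:0→1
  (3Δ to stable)

3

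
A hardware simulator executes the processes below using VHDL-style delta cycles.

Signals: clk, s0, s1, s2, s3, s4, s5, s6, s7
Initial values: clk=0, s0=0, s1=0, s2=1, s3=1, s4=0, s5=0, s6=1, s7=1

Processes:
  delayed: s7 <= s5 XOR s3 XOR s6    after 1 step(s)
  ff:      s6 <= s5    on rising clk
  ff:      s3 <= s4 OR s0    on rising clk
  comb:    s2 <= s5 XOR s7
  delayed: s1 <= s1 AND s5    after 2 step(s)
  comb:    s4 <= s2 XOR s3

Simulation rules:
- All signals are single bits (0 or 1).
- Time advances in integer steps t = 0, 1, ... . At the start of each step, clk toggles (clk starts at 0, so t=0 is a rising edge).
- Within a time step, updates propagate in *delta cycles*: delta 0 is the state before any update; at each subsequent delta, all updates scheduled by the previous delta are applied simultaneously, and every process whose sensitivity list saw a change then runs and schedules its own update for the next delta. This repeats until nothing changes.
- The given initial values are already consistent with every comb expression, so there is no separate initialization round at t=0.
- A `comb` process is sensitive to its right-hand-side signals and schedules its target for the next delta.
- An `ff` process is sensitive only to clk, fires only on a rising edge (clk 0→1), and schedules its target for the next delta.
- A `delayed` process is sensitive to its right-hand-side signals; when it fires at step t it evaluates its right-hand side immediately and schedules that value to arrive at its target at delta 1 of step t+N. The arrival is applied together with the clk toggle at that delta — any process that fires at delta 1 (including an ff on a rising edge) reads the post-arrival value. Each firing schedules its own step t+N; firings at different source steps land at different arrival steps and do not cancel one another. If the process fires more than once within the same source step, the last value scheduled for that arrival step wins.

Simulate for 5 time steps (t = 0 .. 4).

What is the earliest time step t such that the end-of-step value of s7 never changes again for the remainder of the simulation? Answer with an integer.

1

t0.Δ0 s3=1 s4=0 s0=0 s1=0 s2=1 s6=1 clk=0 s7=1 s5=0
t0.Δ1 s3=1 s4=0 s0=0 s1=0 s2=1 s6=1 clk=1 s7=1 s5=0
t0.Δ2 s3=0 s4=0 s0=0 s1=0 s2=1 s6=0 clk=1 s7=1 s5=0
t0.Δ3 s3=0 s4=1 s0=0 s1=0 s2=1 s6=0 clk=1 s7=1 s5=0
t1.Δ0 s3=0 s4=1 s0=0 s1=0 s2=1 s6=0 clk=1 s7=1 s5=0
t1.Δ1 s3=0 s4=1 s0=0 s1=0 s2=1 s6=0 clk=0 s7=0 s5=0
t1.Δ2 s3=0 s4=1 s0=0 s1=0 s2=0 s6=0 clk=0 s7=0 s5=0
t1.Δ3 s3=0 s4=0 s0=0 s1=0 s2=0 s6=0 clk=0 s7=0 s5=0
t2.Δ0 s3=0 s4=0 s0=0 s1=0 s2=0 s6=0 clk=0 s7=0 s5=0
t2.Δ1 s3=0 s4=0 s0=0 s1=0 s2=0 s6=0 clk=1 s7=0 s5=0
t3.Δ0 s3=0 s4=0 s0=0 s1=0 s2=0 s6=0 clk=1 s7=0 s5=0
t3.Δ1 s3=0 s4=0 s0=0 s1=0 s2=0 s6=0 clk=0 s7=0 s5=0
t4.Δ0 s3=0 s4=0 s0=0 s1=0 s2=0 s6=0 clk=0 s7=0 s5=0
t4.Δ1 s3=0 s4=0 s0=0 s1=0 s2=0 s6=0 clk=1 s7=0 s5=0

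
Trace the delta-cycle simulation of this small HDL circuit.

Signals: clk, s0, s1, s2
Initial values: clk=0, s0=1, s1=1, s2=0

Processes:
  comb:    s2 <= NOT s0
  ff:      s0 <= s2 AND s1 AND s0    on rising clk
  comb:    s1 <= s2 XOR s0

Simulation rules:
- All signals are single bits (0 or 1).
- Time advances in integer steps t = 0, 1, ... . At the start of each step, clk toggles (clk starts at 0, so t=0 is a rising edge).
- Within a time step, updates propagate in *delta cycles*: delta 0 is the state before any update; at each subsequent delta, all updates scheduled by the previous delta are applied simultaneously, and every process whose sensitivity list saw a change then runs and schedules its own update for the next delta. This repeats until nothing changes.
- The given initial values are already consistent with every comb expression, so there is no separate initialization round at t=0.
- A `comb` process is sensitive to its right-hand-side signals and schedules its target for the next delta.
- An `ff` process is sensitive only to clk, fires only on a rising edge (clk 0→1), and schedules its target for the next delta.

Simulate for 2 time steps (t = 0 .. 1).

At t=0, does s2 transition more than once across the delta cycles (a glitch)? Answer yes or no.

t0.Δ0 s1=1 clk=0 s0=1 s2=0
t0.Δ1 s1=1 clk=1 s0=1 s2=0
t0.Δ2 s1=1 clk=1 s0=0 s2=0
t0.Δ3 s1=0 clk=1 s0=0 s2=1
t0.Δ4 s1=1 clk=1 s0=0 s2=1
t1.Δ0 s1=1 clk=1 s0=0 s2=1
t1.Δ1 s1=1 clk=0 s0=0 s2=1

no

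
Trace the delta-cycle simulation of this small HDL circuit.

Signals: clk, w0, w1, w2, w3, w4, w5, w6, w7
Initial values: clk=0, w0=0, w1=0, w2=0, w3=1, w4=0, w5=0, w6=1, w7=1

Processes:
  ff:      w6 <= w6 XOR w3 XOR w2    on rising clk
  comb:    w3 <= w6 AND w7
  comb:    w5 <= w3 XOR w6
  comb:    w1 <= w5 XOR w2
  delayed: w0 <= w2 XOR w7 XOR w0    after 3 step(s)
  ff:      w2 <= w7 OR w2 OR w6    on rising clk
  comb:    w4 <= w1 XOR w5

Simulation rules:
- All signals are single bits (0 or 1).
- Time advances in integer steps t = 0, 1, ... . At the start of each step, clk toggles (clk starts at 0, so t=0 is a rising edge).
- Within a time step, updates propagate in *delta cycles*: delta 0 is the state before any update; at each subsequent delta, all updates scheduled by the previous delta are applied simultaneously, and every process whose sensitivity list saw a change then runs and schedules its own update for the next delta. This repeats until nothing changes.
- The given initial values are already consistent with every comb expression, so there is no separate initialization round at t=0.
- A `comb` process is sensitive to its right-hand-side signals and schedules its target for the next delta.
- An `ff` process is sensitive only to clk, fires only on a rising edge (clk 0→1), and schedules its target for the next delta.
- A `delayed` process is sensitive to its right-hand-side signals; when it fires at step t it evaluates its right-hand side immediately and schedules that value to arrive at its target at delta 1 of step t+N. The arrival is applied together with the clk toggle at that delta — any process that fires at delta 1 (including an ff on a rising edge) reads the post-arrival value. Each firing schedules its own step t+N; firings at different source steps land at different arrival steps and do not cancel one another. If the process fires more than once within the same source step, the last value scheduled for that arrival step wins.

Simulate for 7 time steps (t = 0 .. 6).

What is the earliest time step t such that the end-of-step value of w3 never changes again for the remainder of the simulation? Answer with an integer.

[bits: w5,w4,w6,clk,w7,w0,w2,w3,w1]
t=0: Δ0=001010010 Δ1=001110010 Δ2=000110110 Δ3=100110101 Δ4=000110100 Δ5=000110101 Δ6=010110101 | 6Δ
t=1: Δ0=010110101 Δ1=010010101 | 1Δ
t=2: Δ0=010010101 Δ1=010110101 Δ2=011110101 Δ3=111110111 Δ4=001110110 Δ5=001110111 Δ6=011110111 | 6Δ
t=3: Δ0=011110111 Δ1=011010111 | 1Δ
t=4: Δ0=011010111 Δ1=011110111 | 1Δ
t=5: Δ0=011110111 Δ1=011010111 | 1Δ
t=6: Δ0=011010111 Δ1=011110111 | 1Δ

2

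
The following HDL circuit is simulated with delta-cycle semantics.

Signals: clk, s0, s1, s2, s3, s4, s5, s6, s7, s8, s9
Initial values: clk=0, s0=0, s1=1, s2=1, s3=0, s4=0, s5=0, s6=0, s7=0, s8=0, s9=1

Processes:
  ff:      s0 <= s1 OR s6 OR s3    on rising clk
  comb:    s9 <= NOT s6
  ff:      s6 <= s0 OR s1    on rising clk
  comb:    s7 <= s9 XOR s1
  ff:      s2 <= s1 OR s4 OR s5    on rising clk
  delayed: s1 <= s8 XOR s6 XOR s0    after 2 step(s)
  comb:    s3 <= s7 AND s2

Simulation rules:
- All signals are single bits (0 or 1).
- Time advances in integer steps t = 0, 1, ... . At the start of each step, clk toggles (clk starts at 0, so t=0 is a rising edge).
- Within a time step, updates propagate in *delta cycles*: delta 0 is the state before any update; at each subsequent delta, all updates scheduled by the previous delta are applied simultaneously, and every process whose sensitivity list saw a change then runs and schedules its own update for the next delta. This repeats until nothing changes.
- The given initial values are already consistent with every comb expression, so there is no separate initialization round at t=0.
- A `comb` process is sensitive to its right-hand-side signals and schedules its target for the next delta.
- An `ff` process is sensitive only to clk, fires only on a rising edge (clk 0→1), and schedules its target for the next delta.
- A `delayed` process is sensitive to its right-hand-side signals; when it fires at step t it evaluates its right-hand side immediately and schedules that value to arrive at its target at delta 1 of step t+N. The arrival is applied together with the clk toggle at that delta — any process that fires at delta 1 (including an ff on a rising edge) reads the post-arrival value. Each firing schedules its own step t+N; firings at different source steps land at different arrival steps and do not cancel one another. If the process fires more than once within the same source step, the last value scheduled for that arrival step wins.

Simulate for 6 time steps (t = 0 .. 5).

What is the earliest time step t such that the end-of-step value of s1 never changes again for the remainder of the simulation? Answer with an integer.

2

[bits: s2,clk,s8,s5,s1,s4,s0,s6,s3,s7,s9]
t=0: Δ0=10001000001 Δ1=11001000001 Δ2=11001011001 Δ3=11001011000 Δ4=11001011010 Δ5=11001011110 | 5Δ
t=1: Δ0=11001011110 Δ1=10001011110 | 1Δ
t=2: Δ0=10001011110 Δ1=11000011110 Δ2=01000011100 Δ3=01000011000 | 3Δ
t=3: Δ0=01000011000 Δ1=00000011000 | 1Δ
t=4: Δ0=00000011000 Δ1=01000011000 | 1Δ
t=5: Δ0=01000011000 Δ1=00000011000 | 1Δ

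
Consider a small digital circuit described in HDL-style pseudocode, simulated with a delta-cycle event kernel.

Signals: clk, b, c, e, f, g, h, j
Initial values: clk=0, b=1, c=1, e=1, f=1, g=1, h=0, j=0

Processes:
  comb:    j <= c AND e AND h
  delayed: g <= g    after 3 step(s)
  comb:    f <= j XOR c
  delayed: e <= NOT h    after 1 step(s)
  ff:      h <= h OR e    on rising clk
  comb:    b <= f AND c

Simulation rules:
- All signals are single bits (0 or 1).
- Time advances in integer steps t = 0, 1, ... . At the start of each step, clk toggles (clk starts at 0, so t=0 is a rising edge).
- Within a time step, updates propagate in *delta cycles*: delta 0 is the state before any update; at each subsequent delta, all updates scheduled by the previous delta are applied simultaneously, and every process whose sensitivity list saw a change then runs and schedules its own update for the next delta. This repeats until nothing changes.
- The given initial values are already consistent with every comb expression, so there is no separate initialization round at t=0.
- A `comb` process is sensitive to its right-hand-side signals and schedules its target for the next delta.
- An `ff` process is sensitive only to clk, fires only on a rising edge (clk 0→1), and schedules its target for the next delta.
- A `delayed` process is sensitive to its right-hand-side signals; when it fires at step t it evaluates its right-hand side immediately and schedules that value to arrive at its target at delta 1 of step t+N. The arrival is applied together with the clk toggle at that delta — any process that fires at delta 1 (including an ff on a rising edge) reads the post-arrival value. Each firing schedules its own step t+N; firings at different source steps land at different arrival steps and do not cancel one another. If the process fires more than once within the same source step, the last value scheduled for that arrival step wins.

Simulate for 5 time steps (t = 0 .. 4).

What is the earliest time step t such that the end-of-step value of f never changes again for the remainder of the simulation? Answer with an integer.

[bits: h,clk,c,g,f,b,j,e]
t=0: Δ0=00111101 Δ1=01111101 Δ2=11111101 Δ3=11111111 Δ4=11110111 Δ5=11110011 | 5Δ
t=1: Δ0=11110011 Δ1=10110010 Δ2=10110000 Δ3=10111000 Δ4=10111100 | 4Δ
t=2: Δ0=10111100 Δ1=11111100 | 1Δ
t=3: Δ0=11111100 Δ1=10111100 | 1Δ
t=4: Δ0=10111100 Δ1=11111100 | 1Δ

1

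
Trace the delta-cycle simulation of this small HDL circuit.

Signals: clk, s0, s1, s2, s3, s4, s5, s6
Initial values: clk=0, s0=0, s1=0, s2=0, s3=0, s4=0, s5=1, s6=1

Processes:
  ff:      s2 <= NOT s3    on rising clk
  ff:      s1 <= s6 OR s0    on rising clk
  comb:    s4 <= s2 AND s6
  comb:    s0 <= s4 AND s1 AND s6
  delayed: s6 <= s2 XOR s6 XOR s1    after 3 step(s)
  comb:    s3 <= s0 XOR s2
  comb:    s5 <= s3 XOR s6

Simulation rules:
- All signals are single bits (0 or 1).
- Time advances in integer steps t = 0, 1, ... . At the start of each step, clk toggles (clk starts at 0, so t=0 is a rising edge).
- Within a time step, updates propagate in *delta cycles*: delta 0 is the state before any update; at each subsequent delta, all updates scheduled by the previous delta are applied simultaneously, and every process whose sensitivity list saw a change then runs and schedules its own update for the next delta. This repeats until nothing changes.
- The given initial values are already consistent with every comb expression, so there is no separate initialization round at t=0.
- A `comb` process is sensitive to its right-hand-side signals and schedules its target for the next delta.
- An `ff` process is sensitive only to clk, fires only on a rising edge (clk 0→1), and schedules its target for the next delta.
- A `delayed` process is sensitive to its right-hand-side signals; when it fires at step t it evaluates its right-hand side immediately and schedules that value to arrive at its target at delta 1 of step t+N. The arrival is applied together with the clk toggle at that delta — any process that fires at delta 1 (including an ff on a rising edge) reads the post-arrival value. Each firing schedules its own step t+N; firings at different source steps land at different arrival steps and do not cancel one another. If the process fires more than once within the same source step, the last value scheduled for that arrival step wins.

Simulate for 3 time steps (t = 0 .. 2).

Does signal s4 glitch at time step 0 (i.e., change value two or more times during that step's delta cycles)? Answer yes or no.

[bits: s4,s5,s3,s0,clk,s1,s2,s6]
t=0: Δ0=01000001 Δ1=01001001 Δ2=01001111 Δ3=11101111 Δ4=10111111 Δ5=10011111 Δ6=11011111 | 6Δ
t=1: Δ0=11011111 Δ1=11010111 | 1Δ
t=2: Δ0=11010111 Δ1=11011111 | 1Δ

no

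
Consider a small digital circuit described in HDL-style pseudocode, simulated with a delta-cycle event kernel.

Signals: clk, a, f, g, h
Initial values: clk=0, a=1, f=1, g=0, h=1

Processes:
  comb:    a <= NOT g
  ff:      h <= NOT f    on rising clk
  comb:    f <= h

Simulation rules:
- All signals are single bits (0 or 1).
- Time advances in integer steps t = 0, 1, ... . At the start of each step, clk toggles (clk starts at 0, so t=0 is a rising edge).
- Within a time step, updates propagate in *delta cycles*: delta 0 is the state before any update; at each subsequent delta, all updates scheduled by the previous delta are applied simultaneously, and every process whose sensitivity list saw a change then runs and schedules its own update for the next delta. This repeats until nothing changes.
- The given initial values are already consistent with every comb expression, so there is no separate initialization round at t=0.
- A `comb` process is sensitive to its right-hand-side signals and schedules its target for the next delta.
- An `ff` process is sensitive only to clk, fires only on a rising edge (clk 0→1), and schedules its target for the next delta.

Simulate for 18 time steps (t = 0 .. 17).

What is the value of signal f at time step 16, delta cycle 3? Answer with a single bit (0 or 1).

0

t=0 Δ0: a=1 clk=0 h=1 f=1 g=0
  Δ1: clk:0→1
  Δ2: h:1→0
  Δ3: f:1→0
  (3Δ to stable)
t=1 Δ0: a=1 clk=1 h=0 f=0 g=0
  Δ1: clk:1→0
  (1Δ to stable)
t=2 Δ0: a=1 clk=0 h=0 f=0 g=0
  Δ1: clk:0→1
  Δ2: h:0→1
  Δ3: f:0→1
  (3Δ to stable)
t=3 Δ0: a=1 clk=1 h=1 f=1 g=0
  Δ1: clk:1→0
  (1Δ to stable)
t=4 Δ0: a=1 clk=0 h=1 f=1 g=0
  Δ1: clk:0→1
  Δ2: h:1→0
  Δ3: f:1→0
  (3Δ to stable)
t=5 Δ0: a=1 clk=1 h=0 f=0 g=0
  Δ1: clk:1→0
  (1Δ to stable)
t=6 Δ0: a=1 clk=0 h=0 f=0 g=0
  Δ1: clk:0→1
  Δ2: h:0→1
  Δ3: f:0→1
  (3Δ to stable)
t=7 Δ0: a=1 clk=1 h=1 f=1 g=0
  Δ1: clk:1→0
  (1Δ to stable)
t=8 Δ0: a=1 clk=0 h=1 f=1 g=0
  Δ1: clk:0→1
  Δ2: h:1→0
  Δ3: f:1→0
  (3Δ to stable)
t=9 Δ0: a=1 clk=1 h=0 f=0 g=0
  Δ1: clk:1→0
  (1Δ to stable)
t=10 Δ0: a=1 clk=0 h=0 f=0 g=0
  Δ1: clk:0→1
  Δ2: h:0→1
  Δ3: f:0→1
  (3Δ to stable)
t=11 Δ0: a=1 clk=1 h=1 f=1 g=0
  Δ1: clk:1→0
  (1Δ to stable)
t=12 Δ0: a=1 clk=0 h=1 f=1 g=0
  Δ1: clk:0→1
  Δ2: h:1→0
  Δ3: f:1→0
  (3Δ to stable)
t=13 Δ0: a=1 clk=1 h=0 f=0 g=0
  Δ1: clk:1→0
  (1Δ to stable)
t=14 Δ0: a=1 clk=0 h=0 f=0 g=0
  Δ1: clk:0→1
  Δ2: h:0→1
  Δ3: f:0→1
  (3Δ to stable)
t=15 Δ0: a=1 clk=1 h=1 f=1 g=0
  Δ1: clk:1→0
  (1Δ to stable)
t=16 Δ0: a=1 clk=0 h=1 f=1 g=0
  Δ1: clk:0→1
  Δ2: h:1→0
  Δ3: f:1→0
  (3Δ to stable)
t=17 Δ0: a=1 clk=1 h=0 f=0 g=0
  Δ1: clk:1→0
  (1Δ to stable)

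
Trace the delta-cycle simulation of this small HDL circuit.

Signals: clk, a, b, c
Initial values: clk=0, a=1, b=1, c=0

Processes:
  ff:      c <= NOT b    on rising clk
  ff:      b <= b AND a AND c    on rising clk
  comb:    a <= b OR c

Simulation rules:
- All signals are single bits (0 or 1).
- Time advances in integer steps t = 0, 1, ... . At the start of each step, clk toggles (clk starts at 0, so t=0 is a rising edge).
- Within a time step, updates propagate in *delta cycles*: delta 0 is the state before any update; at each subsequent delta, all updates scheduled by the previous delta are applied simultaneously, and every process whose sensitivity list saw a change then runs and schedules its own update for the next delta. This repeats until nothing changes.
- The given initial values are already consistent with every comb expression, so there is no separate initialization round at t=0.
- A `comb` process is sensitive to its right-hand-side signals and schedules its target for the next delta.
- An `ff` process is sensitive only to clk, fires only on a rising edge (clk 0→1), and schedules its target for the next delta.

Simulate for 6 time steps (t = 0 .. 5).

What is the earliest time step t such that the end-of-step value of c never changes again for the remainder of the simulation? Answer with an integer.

t0.Δ0 c=0 clk=0 a=1 b=1
t0.Δ1 c=0 clk=1 a=1 b=1
t0.Δ2 c=0 clk=1 a=1 b=0
t0.Δ3 c=0 clk=1 a=0 b=0
t1.Δ0 c=0 clk=1 a=0 b=0
t1.Δ1 c=0 clk=0 a=0 b=0
t2.Δ0 c=0 clk=0 a=0 b=0
t2.Δ1 c=0 clk=1 a=0 b=0
t2.Δ2 c=1 clk=1 a=0 b=0
t2.Δ3 c=1 clk=1 a=1 b=0
t3.Δ0 c=1 clk=1 a=1 b=0
t3.Δ1 c=1 clk=0 a=1 b=0
t4.Δ0 c=1 clk=0 a=1 b=0
t4.Δ1 c=1 clk=1 a=1 b=0
t5.Δ0 c=1 clk=1 a=1 b=0
t5.Δ1 c=1 clk=0 a=1 b=0

2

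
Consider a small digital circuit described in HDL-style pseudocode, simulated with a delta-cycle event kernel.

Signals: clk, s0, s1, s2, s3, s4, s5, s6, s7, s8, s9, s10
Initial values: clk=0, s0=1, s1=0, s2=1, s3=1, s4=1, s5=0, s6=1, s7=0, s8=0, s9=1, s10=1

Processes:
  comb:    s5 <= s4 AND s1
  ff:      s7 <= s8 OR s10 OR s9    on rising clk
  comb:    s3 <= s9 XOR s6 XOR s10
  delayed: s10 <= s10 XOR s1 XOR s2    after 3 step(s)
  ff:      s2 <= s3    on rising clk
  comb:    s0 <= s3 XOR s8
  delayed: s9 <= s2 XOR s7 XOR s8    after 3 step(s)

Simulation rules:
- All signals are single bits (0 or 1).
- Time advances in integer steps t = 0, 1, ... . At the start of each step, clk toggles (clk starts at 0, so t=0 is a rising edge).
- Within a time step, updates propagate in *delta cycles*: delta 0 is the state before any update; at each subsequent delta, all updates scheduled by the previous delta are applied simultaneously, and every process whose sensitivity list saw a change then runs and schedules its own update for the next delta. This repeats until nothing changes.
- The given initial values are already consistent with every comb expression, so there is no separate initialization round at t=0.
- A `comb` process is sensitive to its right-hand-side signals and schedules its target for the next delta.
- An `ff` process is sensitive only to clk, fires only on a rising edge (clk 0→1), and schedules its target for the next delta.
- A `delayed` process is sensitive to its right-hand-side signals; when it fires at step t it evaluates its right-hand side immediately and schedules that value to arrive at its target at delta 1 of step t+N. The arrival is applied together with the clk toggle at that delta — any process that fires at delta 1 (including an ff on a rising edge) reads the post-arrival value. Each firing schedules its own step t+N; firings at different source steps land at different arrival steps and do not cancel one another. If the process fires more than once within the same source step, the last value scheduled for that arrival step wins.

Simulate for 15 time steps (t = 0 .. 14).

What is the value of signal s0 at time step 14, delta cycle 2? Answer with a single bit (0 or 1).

t0.Δ0 clk=0 s4=1 s6=1 s0=1 s3=1 s8=0 s7=0 s5=0 s9=1 s1=0 s10=1 s2=1
t0.Δ1 clk=1 s4=1 s6=1 s0=1 s3=1 s8=0 s7=0 s5=0 s9=1 s1=0 s10=1 s2=1
t0.Δ2 clk=1 s4=1 s6=1 s0=1 s3=1 s8=0 s7=1 s5=0 s9=1 s1=0 s10=1 s2=1
t1.Δ0 clk=1 s4=1 s6=1 s0=1 s3=1 s8=0 s7=1 s5=0 s9=1 s1=0 s10=1 s2=1
t1.Δ1 clk=0 s4=1 s6=1 s0=1 s3=1 s8=0 s7=1 s5=0 s9=1 s1=0 s10=1 s2=1
t2.Δ0 clk=0 s4=1 s6=1 s0=1 s3=1 s8=0 s7=1 s5=0 s9=1 s1=0 s10=1 s2=1
t2.Δ1 clk=1 s4=1 s6=1 s0=1 s3=1 s8=0 s7=1 s5=0 s9=1 s1=0 s10=1 s2=1
t3.Δ0 clk=1 s4=1 s6=1 s0=1 s3=1 s8=0 s7=1 s5=0 s9=1 s1=0 s10=1 s2=1
t3.Δ1 clk=0 s4=1 s6=1 s0=1 s3=1 s8=0 s7=1 s5=0 s9=0 s1=0 s10=1 s2=1
t3.Δ2 clk=0 s4=1 s6=1 s0=1 s3=0 s8=0 s7=1 s5=0 s9=0 s1=0 s10=1 s2=1
t3.Δ3 clk=0 s4=1 s6=1 s0=0 s3=0 s8=0 s7=1 s5=0 s9=0 s1=0 s10=1 s2=1
t4.Δ0 clk=0 s4=1 s6=1 s0=0 s3=0 s8=0 s7=1 s5=0 s9=0 s1=0 s10=1 s2=1
t4.Δ1 clk=1 s4=1 s6=1 s0=0 s3=0 s8=0 s7=1 s5=0 s9=0 s1=0 s10=1 s2=1
t4.Δ2 clk=1 s4=1 s6=1 s0=0 s3=0 s8=0 s7=1 s5=0 s9=0 s1=0 s10=1 s2=0
t5.Δ0 clk=1 s4=1 s6=1 s0=0 s3=0 s8=0 s7=1 s5=0 s9=0 s1=0 s10=1 s2=0
t5.Δ1 clk=0 s4=1 s6=1 s0=0 s3=0 s8=0 s7=1 s5=0 s9=0 s1=0 s10=1 s2=0
t6.Δ0 clk=0 s4=1 s6=1 s0=0 s3=0 s8=0 s7=1 s5=0 s9=0 s1=0 s10=1 s2=0
t6.Δ1 clk=1 s4=1 s6=1 s0=0 s3=0 s8=0 s7=1 s5=0 s9=0 s1=0 s10=1 s2=0
t7.Δ0 clk=1 s4=1 s6=1 s0=0 s3=0 s8=0 s7=1 s5=0 s9=0 s1=0 s10=1 s2=0
t7.Δ1 clk=0 s4=1 s6=1 s0=0 s3=0 s8=0 s7=1 s5=0 s9=1 s1=0 s10=1 s2=0
t7.Δ2 clk=0 s4=1 s6=1 s0=0 s3=1 s8=0 s7=1 s5=0 s9=1 s1=0 s10=1 s2=0
t7.Δ3 clk=0 s4=1 s6=1 s0=1 s3=1 s8=0 s7=1 s5=0 s9=1 s1=0 s10=1 s2=0
t8.Δ0 clk=0 s4=1 s6=1 s0=1 s3=1 s8=0 s7=1 s5=0 s9=1 s1=0 s10=1 s2=0
t8.Δ1 clk=1 s4=1 s6=1 s0=1 s3=1 s8=0 s7=1 s5=0 s9=1 s1=0 s10=1 s2=0
t8.Δ2 clk=1 s4=1 s6=1 s0=1 s3=1 s8=0 s7=1 s5=0 s9=1 s1=0 s10=1 s2=1
t9.Δ0 clk=1 s4=1 s6=1 s0=1 s3=1 s8=0 s7=1 s5=0 s9=1 s1=0 s10=1 s2=1
t9.Δ1 clk=0 s4=1 s6=1 s0=1 s3=1 s8=0 s7=1 s5=0 s9=1 s1=0 s10=1 s2=1
t10.Δ0 clk=0 s4=1 s6=1 s0=1 s3=1 s8=0 s7=1 s5=0 s9=1 s1=0 s10=1 s2=1
t10.Δ1 clk=1 s4=1 s6=1 s0=1 s3=1 s8=0 s7=1 s5=0 s9=1 s1=0 s10=1 s2=1
t11.Δ0 clk=1 s4=1 s6=1 s0=1 s3=1 s8=0 s7=1 s5=0 s9=1 s1=0 s10=1 s2=1
t11.Δ1 clk=0 s4=1 s6=1 s0=1 s3=1 s8=0 s7=1 s5=0 s9=0 s1=0 s10=0 s2=1
t12.Δ0 clk=0 s4=1 s6=1 s0=1 s3=1 s8=0 s7=1 s5=0 s9=0 s1=0 s10=0 s2=1
t12.Δ1 clk=1 s4=1 s6=1 s0=1 s3=1 s8=0 s7=1 s5=0 s9=0 s1=0 s10=0 s2=1
t12.Δ2 clk=1 s4=1 s6=1 s0=1 s3=1 s8=0 s7=0 s5=0 s9=0 s1=0 s10=0 s2=1
t13.Δ0 clk=1 s4=1 s6=1 s0=1 s3=1 s8=0 s7=0 s5=0 s9=0 s1=0 s10=0 s2=1
t13.Δ1 clk=0 s4=1 s6=1 s0=1 s3=1 s8=0 s7=0 s5=0 s9=0 s1=0 s10=0 s2=1
t14.Δ0 clk=0 s4=1 s6=1 s0=1 s3=1 s8=0 s7=0 s5=0 s9=0 s1=0 s10=0 s2=1
t14.Δ1 clk=1 s4=1 s6=1 s0=1 s3=1 s8=0 s7=0 s5=0 s9=0 s1=0 s10=1 s2=1
t14.Δ2 clk=1 s4=1 s6=1 s0=1 s3=0 s8=0 s7=1 s5=0 s9=0 s1=0 s10=1 s2=1
t14.Δ3 clk=1 s4=1 s6=1 s0=0 s3=0 s8=0 s7=1 s5=0 s9=0 s1=0 s10=1 s2=1

1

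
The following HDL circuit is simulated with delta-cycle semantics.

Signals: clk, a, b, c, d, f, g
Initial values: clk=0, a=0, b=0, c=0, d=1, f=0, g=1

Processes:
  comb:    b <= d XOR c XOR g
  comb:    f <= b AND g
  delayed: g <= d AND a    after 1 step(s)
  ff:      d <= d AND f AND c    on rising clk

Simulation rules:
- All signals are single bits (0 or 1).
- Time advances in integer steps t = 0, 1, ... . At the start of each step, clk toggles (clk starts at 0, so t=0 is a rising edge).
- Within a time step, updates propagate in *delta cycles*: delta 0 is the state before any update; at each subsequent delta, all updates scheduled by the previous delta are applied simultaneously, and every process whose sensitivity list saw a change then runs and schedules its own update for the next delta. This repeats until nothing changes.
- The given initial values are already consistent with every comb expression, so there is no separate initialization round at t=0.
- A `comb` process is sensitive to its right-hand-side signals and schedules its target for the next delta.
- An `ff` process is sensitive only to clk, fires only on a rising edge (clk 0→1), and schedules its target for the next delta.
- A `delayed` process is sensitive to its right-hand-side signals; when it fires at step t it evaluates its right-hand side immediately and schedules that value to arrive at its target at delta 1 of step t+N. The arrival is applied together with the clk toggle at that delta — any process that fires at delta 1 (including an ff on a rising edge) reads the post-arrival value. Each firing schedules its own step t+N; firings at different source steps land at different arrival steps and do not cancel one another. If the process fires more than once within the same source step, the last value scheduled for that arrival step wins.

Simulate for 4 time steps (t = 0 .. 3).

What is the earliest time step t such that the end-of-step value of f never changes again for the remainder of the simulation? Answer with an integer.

1

[bits: b,c,a,g,clk,d,f]
t=0: Δ0=0001010 Δ1=0001110 Δ2=0001100 Δ3=1001100 Δ4=1001101 | 4Δ
t=1: Δ0=1001101 Δ1=1000001 Δ2=0000000 | 2Δ
t=2: Δ0=0000000 Δ1=0000100 | 1Δ
t=3: Δ0=0000100 Δ1=0000000 | 1Δ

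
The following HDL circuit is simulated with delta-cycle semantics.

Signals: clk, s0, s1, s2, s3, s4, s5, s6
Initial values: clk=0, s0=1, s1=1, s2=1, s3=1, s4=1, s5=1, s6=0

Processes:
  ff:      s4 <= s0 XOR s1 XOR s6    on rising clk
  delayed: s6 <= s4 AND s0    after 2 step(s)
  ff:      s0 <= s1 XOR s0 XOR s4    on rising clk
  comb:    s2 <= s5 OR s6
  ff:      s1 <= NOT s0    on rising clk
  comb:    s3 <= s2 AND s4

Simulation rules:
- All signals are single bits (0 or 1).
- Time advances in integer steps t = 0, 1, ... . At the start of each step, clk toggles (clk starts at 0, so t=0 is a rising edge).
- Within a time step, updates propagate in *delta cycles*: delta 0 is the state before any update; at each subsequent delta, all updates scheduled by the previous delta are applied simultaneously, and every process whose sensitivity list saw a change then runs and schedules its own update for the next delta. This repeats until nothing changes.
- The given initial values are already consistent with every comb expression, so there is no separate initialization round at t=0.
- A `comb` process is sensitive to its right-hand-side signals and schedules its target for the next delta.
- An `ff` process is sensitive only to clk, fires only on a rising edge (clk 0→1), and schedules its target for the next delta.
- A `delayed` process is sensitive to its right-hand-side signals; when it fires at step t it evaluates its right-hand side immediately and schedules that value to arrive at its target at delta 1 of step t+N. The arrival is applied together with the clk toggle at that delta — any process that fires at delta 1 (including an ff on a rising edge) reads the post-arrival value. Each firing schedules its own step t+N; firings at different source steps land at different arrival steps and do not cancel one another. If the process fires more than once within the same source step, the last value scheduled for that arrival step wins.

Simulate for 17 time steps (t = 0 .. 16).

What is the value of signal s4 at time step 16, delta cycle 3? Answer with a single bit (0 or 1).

[bits: clk,s0,s2,s4,s5,s3,s6,s1]
t=0: Δ0=01111101 Δ1=11111101 Δ2=11101100 Δ3=11101000 | 3Δ
t=1: Δ0=11101000 Δ1=01101000 | 1Δ
t=2: Δ0=01101000 Δ1=11101000 Δ2=11111000 Δ3=11111100 | 3Δ
t=3: Δ0=11111100 Δ1=01111100 | 1Δ
t=4: Δ0=01111100 Δ1=11111110 Δ2=10101110 Δ3=10101010 | 3Δ
t=5: Δ0=10101010 Δ1=00101010 | 1Δ
t=6: Δ0=00101010 Δ1=10101000 Δ2=10101001 | 2Δ
t=7: Δ0=10101001 Δ1=00101001 | 1Δ
t=8: Δ0=00101001 Δ1=10101001 Δ2=11111001 Δ3=11111101 | 3Δ
t=9: Δ0=11111101 Δ1=01111101 | 1Δ
t=10: Δ0=01111101 Δ1=11111111 Δ2=11111110 | 2Δ
t=11: Δ0=11111110 Δ1=01111110 | 1Δ
t=12: Δ0=01111110 Δ1=11111110 Δ2=10101110 Δ3=10101010 | 3Δ
t=13: Δ0=10101010 Δ1=00101010 | 1Δ
t=14: Δ0=00101010 Δ1=10101000 Δ2=10101001 | 2Δ
t=15: Δ0=10101001 Δ1=00101001 | 1Δ
t=16: Δ0=00101001 Δ1=10101001 Δ2=11111001 Δ3=11111101 | 3Δ

1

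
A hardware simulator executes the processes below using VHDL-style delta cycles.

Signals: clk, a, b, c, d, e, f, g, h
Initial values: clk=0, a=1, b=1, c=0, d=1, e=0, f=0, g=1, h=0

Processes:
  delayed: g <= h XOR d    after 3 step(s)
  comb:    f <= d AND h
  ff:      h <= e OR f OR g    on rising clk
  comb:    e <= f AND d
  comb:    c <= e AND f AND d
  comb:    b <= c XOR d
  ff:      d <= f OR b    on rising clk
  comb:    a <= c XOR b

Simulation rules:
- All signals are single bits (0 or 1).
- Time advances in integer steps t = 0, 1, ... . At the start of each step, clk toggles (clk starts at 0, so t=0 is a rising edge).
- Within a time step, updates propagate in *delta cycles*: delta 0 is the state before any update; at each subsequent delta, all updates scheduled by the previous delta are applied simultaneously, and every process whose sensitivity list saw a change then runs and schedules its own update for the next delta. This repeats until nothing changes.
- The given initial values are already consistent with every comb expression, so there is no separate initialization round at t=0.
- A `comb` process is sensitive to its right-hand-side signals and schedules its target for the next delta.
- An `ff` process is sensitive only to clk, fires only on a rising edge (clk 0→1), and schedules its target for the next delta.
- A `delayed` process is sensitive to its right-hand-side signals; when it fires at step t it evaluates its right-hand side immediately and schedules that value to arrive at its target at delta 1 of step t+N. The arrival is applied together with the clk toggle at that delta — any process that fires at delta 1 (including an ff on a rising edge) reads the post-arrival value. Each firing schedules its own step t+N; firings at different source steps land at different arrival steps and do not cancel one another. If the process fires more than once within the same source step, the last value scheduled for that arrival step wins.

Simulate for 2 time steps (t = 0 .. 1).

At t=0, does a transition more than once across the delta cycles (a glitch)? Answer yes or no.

t=0 Δ0: c=0 d=1 f=0 a=1 clk=0 e=0 g=1 h=0 b=1
  Δ1: clk:0→1
  Δ2: h:0→1
  Δ3: f:0→1
  Δ4: e:0→1
  Δ5: c:0→1
  Δ6: a:1→0, b:1→0
  Δ7: a:0→1
  (7Δ to stable)
t=1 Δ0: c=1 d=1 f=1 a=1 clk=1 e=1 g=1 h=1 b=0
  Δ1: clk:1→0
  (1Δ to stable)

yes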